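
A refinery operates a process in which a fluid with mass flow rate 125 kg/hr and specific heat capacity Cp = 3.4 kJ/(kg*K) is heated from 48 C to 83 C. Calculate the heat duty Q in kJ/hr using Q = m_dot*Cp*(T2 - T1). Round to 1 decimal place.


Q = m_dot * Cp * (T2 - T1)
Q = 125 * 3.4 * (83 - 48)
Q = 125 * 3.4 * 35
Q = 14875.0 kJ/hr


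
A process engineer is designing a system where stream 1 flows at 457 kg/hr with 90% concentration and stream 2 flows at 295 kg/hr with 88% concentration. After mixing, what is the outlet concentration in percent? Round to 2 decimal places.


Mass balance on solute: F1*x1 + F2*x2 = F3*x3
F3 = F1 + F2 = 457 + 295 = 752 kg/hr
x3 = (F1*x1 + F2*x2)/F3
x3 = (457*0.9 + 295*0.88) / 752
x3 = 89.22%


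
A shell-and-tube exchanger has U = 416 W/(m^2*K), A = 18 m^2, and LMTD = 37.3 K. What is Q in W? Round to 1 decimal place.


Q = U * A * LMTD
Q = 416 * 18 * 37.3
Q = 279302.4 W


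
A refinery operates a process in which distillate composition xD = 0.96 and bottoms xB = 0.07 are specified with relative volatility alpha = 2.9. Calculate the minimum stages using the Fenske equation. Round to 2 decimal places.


N_min = ln((xD*(1-xB))/(xB*(1-xD))) / ln(alpha)
Numerator inside ln: 0.8928 / 0.0028 = 318.857143
ln(318.857143) = 5.764743
ln(alpha) = ln(2.9) = 1.064711
N_min = 5.764743 / 1.064711 = 5.41


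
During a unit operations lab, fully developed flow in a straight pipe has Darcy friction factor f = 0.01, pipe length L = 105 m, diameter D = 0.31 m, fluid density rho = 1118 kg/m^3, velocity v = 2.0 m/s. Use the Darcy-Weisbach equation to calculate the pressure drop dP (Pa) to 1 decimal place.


dP = f * (L/D) * (rho*v^2/2)
dP = 0.01 * (105/0.31) * (1118*2.0^2/2)
L/D = 338.70967742
rho*v^2/2 = 1118*4.0/2 = 2236.0
dP = 0.01 * 338.70967742 * 2236.0
dP = 7573.5 Pa


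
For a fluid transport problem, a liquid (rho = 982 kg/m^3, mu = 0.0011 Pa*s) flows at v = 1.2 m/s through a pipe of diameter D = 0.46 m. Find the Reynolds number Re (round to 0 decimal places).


Re = rho * v * D / mu
Re = 982 * 1.2 * 0.46 / 0.0011
Re = 542.064 / 0.0011
Re = 492785


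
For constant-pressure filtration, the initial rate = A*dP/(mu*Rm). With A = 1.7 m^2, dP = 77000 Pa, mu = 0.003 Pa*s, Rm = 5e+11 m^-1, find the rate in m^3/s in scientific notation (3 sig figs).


rate = A * dP / (mu * Rm)
rate = 1.7 * 77000 / (0.003 * 5e+11)
rate = 130900.0 / 1.500e+09
rate = 8.73e-05 m^3/s


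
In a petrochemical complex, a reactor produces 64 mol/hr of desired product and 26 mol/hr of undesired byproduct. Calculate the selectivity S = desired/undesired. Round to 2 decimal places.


S = desired product rate / undesired product rate
S = 64 / 26
S = 2.46


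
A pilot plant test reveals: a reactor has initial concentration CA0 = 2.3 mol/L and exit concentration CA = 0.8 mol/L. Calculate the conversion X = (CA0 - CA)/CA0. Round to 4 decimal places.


X = (CA0 - CA) / CA0
X = (2.3 - 0.8) / 2.3
X = 1.5 / 2.3
X = 0.6522


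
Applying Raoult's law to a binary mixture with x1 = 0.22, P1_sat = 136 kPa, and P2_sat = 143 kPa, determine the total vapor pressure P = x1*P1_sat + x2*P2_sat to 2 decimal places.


P = x1*P1_sat + x2*P2_sat
x2 = 1 - x1 = 1 - 0.22 = 0.78
P = 0.22*136 + 0.78*143
P = 29.92 + 111.54
P = 141.46 kPa


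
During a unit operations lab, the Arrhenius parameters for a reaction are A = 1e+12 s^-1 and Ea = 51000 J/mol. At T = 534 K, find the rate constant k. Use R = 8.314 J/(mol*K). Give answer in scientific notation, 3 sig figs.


k = A * exp(-Ea/(R*T))
k = 1e+12 * exp(-51000 / (8.314 * 534))
k = 1e+12 * exp(-11.487325)
k = 1.03e+07


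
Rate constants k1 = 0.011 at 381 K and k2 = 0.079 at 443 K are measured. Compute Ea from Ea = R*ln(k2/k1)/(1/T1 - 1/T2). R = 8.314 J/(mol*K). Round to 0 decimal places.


Ea = R * ln(k2/k1) / (1/T1 - 1/T2)
ln(k2/k1) = ln(0.079/0.011) = 1.9715526
1/T1 - 1/T2 = 1/381 - 1/443 = 0.000367335573
Ea = 8.314 * 1.9715526 / 0.000367335573
Ea = 44623 J/mol


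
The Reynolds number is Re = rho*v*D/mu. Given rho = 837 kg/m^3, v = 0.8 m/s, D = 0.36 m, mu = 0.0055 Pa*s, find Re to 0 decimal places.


Re = rho * v * D / mu
Re = 837 * 0.8 * 0.36 / 0.0055
Re = 241.056 / 0.0055
Re = 43828


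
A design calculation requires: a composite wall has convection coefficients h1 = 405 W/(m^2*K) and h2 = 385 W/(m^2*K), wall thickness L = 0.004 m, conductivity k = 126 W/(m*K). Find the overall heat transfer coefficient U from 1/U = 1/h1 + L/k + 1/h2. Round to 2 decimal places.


1/U = 1/h1 + L/k + 1/h2
1/U = 1/405 + 0.004/126 + 1/385
1/U = 0.0024691358 + 3.1746e-05 + 0.0025974026
1/U = 0.0050982844
U = 196.14 W/(m^2*K)


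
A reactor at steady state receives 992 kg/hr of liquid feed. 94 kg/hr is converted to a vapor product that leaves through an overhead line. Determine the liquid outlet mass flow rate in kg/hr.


Steady-state mass balance on the main outlet: F_out = F_in - F_removed
F_out = 992 - 94
F_out = 898 kg/hr


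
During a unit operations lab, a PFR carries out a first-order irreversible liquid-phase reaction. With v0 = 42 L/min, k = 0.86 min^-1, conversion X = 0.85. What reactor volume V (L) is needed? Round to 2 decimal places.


V = (v0/k) * ln(1/(1-X))
V = (42/0.86) * ln(1/(1-0.85))
V = 48.837209 * ln(6.666667)
V = 48.837209 * 1.89712
V = 92.65 L


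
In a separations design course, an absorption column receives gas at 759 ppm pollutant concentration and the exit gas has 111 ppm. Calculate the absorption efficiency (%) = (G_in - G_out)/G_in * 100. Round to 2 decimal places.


Efficiency = (G_in - G_out) / G_in * 100%
Efficiency = (759 - 111) / 759 * 100
Efficiency = 648 / 759 * 100
Efficiency = 85.38%


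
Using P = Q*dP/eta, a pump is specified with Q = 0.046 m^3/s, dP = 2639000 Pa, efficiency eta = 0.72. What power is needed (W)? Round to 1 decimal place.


P = Q * dP / eta
P = 0.046 * 2639000 / 0.72
P = 121394.0 / 0.72
P = 168602.8 W


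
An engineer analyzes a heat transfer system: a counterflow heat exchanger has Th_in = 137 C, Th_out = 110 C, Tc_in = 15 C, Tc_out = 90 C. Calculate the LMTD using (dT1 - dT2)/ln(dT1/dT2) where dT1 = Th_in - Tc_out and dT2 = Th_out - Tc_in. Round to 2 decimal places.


dT1 = Th_in - Tc_out = 137 - 90 = 47
dT2 = Th_out - Tc_in = 110 - 15 = 95
LMTD = (dT1 - dT2) / ln(dT1/dT2)
LMTD = (47 - 95) / ln(47/95)
LMTD = 68.21 K


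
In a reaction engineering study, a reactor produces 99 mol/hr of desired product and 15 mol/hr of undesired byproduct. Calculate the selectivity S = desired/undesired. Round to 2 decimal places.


S = desired product rate / undesired product rate
S = 99 / 15
S = 6.60


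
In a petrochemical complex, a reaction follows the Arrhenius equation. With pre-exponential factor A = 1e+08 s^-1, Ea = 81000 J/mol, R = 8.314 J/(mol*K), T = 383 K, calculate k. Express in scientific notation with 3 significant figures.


k = A * exp(-Ea/(R*T))
k = 1e+08 * exp(-81000 / (8.314 * 383))
k = 1e+08 * exp(-25.437605)
k = 8.97e-04


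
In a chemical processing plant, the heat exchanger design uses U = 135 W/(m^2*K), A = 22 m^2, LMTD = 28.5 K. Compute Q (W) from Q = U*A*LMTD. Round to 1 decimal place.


Q = U * A * LMTD
Q = 135 * 22 * 28.5
Q = 84645.0 W


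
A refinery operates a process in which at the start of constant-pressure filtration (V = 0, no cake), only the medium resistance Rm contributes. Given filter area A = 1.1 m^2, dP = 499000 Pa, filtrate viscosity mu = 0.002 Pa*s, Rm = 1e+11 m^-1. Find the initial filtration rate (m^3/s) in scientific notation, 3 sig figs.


rate = A * dP / (mu * Rm)
rate = 1.1 * 499000 / (0.002 * 1e+11)
rate = 548900.0 / 2.000e+08
rate = 2.74e-03 m^3/s


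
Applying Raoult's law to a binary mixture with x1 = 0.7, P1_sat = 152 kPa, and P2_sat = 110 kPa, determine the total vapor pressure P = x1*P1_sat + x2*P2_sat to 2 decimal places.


P = x1*P1_sat + x2*P2_sat
x2 = 1 - x1 = 1 - 0.7 = 0.3
P = 0.7*152 + 0.3*110
P = 106.4 + 33.0
P = 139.40 kPa


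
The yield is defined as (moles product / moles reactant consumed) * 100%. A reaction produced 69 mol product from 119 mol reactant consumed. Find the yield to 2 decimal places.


Yield = (moles product / moles consumed) * 100%
Yield = (69 / 119) * 100
Yield = 0.5798 * 100
Yield = 57.98%


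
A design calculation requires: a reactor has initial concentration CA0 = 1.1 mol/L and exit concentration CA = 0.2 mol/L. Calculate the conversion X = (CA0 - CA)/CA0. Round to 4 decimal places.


X = (CA0 - CA) / CA0
X = (1.1 - 0.2) / 1.1
X = 0.9 / 1.1
X = 0.8182


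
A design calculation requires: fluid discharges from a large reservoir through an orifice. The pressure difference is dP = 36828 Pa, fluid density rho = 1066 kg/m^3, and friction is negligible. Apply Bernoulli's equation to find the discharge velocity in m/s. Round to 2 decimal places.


v = sqrt(2*dP/rho)
v = sqrt(2*36828/1066)
v = sqrt(69.095685)
v = 8.31 m/s


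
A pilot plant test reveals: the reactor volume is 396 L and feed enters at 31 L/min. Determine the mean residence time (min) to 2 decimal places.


tau = V / v0
tau = 396 / 31
tau = 12.77 min


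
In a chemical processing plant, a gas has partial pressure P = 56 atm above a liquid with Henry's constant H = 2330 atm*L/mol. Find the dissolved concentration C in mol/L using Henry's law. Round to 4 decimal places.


C = P / H
C = 56 / 2330
C = 0.0240 mol/L


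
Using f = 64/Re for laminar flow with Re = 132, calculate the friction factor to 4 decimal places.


f = 64 / Re
f = 64 / 132
f = 0.4848


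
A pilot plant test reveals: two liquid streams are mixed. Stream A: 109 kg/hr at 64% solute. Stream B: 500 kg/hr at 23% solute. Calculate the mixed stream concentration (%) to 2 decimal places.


Mass balance on solute: F1*x1 + F2*x2 = F3*x3
F3 = F1 + F2 = 109 + 500 = 609 kg/hr
x3 = (F1*x1 + F2*x2)/F3
x3 = (109*0.64 + 500*0.23) / 609
x3 = 30.34%


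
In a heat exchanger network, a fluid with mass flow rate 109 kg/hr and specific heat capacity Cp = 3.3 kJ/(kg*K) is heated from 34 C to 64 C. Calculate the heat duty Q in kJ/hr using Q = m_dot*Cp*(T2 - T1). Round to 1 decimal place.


Q = m_dot * Cp * (T2 - T1)
Q = 109 * 3.3 * (64 - 34)
Q = 109 * 3.3 * 30
Q = 10791.0 kJ/hr


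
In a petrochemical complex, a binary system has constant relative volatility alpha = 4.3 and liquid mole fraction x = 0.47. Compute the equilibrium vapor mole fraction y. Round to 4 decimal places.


y = alpha*x / (1 + (alpha-1)*x)
y = 4.3*0.47 / (1 + (4.3-1)*0.47)
y = 2.021 / (1 + 1.551)
y = 2.021 / 2.551
y = 0.7922


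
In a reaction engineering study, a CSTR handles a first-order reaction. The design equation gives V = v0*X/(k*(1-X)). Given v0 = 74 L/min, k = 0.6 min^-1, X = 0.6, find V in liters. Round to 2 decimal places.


V = v0 * X / (k * (1 - X))
V = 74 * 0.6 / (0.6 * (1 - 0.6))
V = 44.4 / (0.6 * 0.4)
V = 44.4 / 0.24
V = 185.00 L


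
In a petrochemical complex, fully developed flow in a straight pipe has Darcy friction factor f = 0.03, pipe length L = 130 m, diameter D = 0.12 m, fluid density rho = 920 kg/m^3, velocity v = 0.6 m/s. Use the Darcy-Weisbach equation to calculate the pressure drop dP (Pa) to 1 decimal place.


dP = f * (L/D) * (rho*v^2/2)
dP = 0.03 * (130/0.12) * (920*0.6^2/2)
L/D = 1083.33333333
rho*v^2/2 = 920*0.36/2 = 165.6
dP = 0.03 * 1083.33333333 * 165.6
dP = 5382.0 Pa


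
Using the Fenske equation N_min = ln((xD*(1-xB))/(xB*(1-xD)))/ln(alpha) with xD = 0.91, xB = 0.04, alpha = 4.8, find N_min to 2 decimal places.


N_min = ln((xD*(1-xB))/(xB*(1-xD))) / ln(alpha)
Numerator inside ln: 0.8736 / 0.0036 = 242.666667
ln(242.666667) = 5.491689
ln(alpha) = ln(4.8) = 1.568616
N_min = 5.491689 / 1.568616 = 3.50


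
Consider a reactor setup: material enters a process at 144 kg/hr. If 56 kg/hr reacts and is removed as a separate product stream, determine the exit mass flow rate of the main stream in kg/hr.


Steady-state mass balance on the main outlet: F_out = F_in - F_removed
F_out = 144 - 56
F_out = 88 kg/hr


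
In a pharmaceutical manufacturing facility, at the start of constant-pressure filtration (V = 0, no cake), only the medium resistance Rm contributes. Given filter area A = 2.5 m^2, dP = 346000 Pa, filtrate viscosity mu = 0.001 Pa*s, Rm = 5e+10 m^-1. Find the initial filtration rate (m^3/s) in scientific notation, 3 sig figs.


rate = A * dP / (mu * Rm)
rate = 2.5 * 346000 / (0.001 * 5e+10)
rate = 865000.0 / 5.000e+07
rate = 1.73e-02 m^3/s


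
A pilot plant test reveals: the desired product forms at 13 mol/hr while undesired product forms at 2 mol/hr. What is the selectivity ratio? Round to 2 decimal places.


S = desired product rate / undesired product rate
S = 13 / 2
S = 6.50


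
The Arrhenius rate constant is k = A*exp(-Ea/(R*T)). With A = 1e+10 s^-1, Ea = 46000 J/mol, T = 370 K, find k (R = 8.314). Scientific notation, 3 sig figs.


k = A * exp(-Ea/(R*T))
k = 1e+10 * exp(-46000 / (8.314 * 370))
k = 1e+10 * exp(-14.953611)
k = 3.20e+03


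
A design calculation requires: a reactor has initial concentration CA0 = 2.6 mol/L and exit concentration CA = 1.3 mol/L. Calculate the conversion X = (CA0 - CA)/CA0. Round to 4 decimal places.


X = (CA0 - CA) / CA0
X = (2.6 - 1.3) / 2.6
X = 1.3 / 2.6
X = 0.5000


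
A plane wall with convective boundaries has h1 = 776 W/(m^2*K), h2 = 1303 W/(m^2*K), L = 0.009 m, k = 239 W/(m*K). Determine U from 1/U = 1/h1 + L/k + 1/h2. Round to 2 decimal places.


1/U = 1/h1 + L/k + 1/h2
1/U = 1/776 + 0.009/239 + 1/1303
1/U = 0.0012886598 + 3.76569e-05 + 0.0007674597
1/U = 0.0020937764
U = 477.61 W/(m^2*K)


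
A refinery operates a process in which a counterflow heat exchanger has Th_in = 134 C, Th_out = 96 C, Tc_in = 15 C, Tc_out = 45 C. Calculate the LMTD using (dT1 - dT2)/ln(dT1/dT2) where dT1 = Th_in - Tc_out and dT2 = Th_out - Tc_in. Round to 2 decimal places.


dT1 = Th_in - Tc_out = 134 - 45 = 89
dT2 = Th_out - Tc_in = 96 - 15 = 81
LMTD = (dT1 - dT2) / ln(dT1/dT2)
LMTD = (89 - 81) / ln(89/81)
LMTD = 84.94 K


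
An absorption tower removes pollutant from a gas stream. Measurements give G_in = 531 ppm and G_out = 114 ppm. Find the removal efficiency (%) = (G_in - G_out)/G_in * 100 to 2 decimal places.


Efficiency = (G_in - G_out) / G_in * 100%
Efficiency = (531 - 114) / 531 * 100
Efficiency = 417 / 531 * 100
Efficiency = 78.53%


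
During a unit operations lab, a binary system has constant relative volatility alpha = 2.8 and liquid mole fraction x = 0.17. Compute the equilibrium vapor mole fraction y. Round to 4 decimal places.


y = alpha*x / (1 + (alpha-1)*x)
y = 2.8*0.17 / (1 + (2.8-1)*0.17)
y = 0.476 / (1 + 0.306)
y = 0.476 / 1.306
y = 0.3645


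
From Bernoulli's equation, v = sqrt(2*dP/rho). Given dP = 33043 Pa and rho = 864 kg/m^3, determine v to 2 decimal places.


v = sqrt(2*dP/rho)
v = sqrt(2*33043/864)
v = sqrt(76.488426)
v = 8.75 m/s


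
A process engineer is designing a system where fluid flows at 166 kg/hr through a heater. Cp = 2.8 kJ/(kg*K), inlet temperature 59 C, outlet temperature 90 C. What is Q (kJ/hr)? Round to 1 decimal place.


Q = m_dot * Cp * (T2 - T1)
Q = 166 * 2.8 * (90 - 59)
Q = 166 * 2.8 * 31
Q = 14408.8 kJ/hr


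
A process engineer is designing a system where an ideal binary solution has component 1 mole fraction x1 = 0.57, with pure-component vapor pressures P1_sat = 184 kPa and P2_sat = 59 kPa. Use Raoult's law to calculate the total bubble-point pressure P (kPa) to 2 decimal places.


P = x1*P1_sat + x2*P2_sat
x2 = 1 - x1 = 1 - 0.57 = 0.43
P = 0.57*184 + 0.43*59
P = 104.88 + 25.37
P = 130.25 kPa


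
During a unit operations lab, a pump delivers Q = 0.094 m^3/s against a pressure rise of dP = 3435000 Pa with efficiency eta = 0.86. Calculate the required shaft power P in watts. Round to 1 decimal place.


P = Q * dP / eta
P = 0.094 * 3435000 / 0.86
P = 322890.0 / 0.86
P = 375453.5 W


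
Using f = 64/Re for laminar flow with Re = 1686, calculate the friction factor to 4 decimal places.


f = 64 / Re
f = 64 / 1686
f = 0.0380


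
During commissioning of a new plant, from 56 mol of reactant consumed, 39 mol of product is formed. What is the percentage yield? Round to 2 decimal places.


Yield = (moles product / moles consumed) * 100%
Yield = (39 / 56) * 100
Yield = 0.6964 * 100
Yield = 69.64%


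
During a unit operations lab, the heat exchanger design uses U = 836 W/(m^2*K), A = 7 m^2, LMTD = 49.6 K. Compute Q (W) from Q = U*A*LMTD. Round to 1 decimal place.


Q = U * A * LMTD
Q = 836 * 7 * 49.6
Q = 290259.2 W


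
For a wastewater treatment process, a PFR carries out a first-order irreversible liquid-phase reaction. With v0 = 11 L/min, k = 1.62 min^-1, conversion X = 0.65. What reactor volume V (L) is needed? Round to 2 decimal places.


V = (v0/k) * ln(1/(1-X))
V = (11/1.62) * ln(1/(1-0.65))
V = 6.790123 * ln(2.857143)
V = 6.790123 * 1.049822
V = 7.13 L


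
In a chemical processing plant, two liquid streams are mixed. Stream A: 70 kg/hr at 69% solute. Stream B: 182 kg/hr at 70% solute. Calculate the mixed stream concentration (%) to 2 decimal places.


Mass balance on solute: F1*x1 + F2*x2 = F3*x3
F3 = F1 + F2 = 70 + 182 = 252 kg/hr
x3 = (F1*x1 + F2*x2)/F3
x3 = (70*0.69 + 182*0.7) / 252
x3 = 69.72%


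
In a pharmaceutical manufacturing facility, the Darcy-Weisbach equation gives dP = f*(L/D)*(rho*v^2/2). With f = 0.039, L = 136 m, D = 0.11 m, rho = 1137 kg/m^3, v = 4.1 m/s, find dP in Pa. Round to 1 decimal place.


dP = f * (L/D) * (rho*v^2/2)
dP = 0.039 * (136/0.11) * (1137*4.1^2/2)
L/D = 1236.36363636
rho*v^2/2 = 1137*16.81/2 = 9556.485
dP = 0.039 * 1236.36363636 * 9556.485
dP = 460796.3 Pa


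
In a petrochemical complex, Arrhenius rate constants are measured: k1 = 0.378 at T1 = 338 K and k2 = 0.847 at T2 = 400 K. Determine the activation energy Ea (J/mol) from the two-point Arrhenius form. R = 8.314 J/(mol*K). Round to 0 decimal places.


Ea = R * ln(k2/k1) / (1/T1 - 1/T2)
ln(k2/k1) = ln(0.847/0.378) = 0.8068065
1/T1 - 1/T2 = 1/338 - 1/400 = 0.000458579882
Ea = 8.314 * 0.8068065 / 0.000458579882
Ea = 14627 J/mol


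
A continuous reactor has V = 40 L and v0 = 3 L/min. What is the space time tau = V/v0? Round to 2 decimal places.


tau = V / v0
tau = 40 / 3
tau = 13.33 min


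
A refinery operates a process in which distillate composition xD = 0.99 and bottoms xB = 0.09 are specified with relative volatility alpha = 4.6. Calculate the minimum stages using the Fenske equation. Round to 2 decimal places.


N_min = ln((xD*(1-xB))/(xB*(1-xD))) / ln(alpha)
Numerator inside ln: 0.9009 / 0.0009 = 1001.0
ln(1001.0) = 6.908755
ln(alpha) = ln(4.6) = 1.526056
N_min = 6.908755 / 1.526056 = 4.53


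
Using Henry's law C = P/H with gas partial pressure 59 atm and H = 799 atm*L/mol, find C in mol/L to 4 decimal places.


C = P / H
C = 59 / 799
C = 0.0738 mol/L


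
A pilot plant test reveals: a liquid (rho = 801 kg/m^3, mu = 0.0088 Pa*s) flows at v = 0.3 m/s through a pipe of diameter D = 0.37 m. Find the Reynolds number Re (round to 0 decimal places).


Re = rho * v * D / mu
Re = 801 * 0.3 * 0.37 / 0.0088
Re = 88.911 / 0.0088
Re = 10104


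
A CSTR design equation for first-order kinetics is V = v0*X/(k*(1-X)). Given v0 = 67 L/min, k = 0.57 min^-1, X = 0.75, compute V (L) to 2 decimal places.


V = v0 * X / (k * (1 - X))
V = 67 * 0.75 / (0.57 * (1 - 0.75))
V = 50.25 / (0.57 * 0.25)
V = 50.25 / 0.1425
V = 352.63 L


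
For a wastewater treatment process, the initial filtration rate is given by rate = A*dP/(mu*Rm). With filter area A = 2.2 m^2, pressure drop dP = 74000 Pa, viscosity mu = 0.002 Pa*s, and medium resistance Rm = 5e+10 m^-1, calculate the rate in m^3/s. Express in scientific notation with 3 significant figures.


rate = A * dP / (mu * Rm)
rate = 2.2 * 74000 / (0.002 * 5e+10)
rate = 162800.0 / 1.000e+08
rate = 1.63e-03 m^3/s


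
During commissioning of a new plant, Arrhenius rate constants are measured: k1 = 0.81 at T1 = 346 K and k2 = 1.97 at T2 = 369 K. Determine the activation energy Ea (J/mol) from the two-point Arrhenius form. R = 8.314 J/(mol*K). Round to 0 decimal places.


Ea = R * ln(k2/k1) / (1/T1 - 1/T2)
ln(k2/k1) = ln(1.97/0.81) = 0.8887546
1/T1 - 1/T2 = 1/346 - 1/369 = 0.00018014631
Ea = 8.314 * 0.8887546 / 0.00018014631
Ea = 41017 J/mol


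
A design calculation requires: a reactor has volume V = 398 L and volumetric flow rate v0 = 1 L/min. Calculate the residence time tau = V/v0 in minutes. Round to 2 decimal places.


tau = V / v0
tau = 398 / 1
tau = 398.00 min


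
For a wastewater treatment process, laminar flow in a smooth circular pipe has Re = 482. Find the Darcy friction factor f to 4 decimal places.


f = 64 / Re
f = 64 / 482
f = 0.1328


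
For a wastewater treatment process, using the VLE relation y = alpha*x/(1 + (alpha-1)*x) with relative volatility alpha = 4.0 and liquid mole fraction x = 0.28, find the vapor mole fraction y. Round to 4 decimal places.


y = alpha*x / (1 + (alpha-1)*x)
y = 4.0*0.28 / (1 + (4.0-1)*0.28)
y = 1.12 / (1 + 0.84)
y = 1.12 / 1.84
y = 0.6087


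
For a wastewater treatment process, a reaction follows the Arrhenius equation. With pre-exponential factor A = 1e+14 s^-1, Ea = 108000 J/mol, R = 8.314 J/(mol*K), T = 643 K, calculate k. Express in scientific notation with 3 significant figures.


k = A * exp(-Ea/(R*T))
k = 1e+14 * exp(-108000 / (8.314 * 643))
k = 1e+14 * exp(-20.202391)
k = 1.68e+05


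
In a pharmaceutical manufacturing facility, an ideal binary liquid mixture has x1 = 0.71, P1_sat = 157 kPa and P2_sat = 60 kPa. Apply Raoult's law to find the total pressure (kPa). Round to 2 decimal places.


P = x1*P1_sat + x2*P2_sat
x2 = 1 - x1 = 1 - 0.71 = 0.29
P = 0.71*157 + 0.29*60
P = 111.47 + 17.4
P = 128.87 kPa


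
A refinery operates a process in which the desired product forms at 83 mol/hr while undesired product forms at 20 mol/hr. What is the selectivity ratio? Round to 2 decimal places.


S = desired product rate / undesired product rate
S = 83 / 20
S = 4.15


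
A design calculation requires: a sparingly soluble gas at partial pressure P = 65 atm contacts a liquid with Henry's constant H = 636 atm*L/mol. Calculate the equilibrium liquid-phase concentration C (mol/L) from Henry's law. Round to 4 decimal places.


C = P / H
C = 65 / 636
C = 0.1022 mol/L


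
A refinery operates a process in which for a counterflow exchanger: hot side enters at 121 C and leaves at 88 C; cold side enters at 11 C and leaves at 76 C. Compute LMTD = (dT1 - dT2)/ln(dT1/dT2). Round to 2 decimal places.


dT1 = Th_in - Tc_out = 121 - 76 = 45
dT2 = Th_out - Tc_in = 88 - 11 = 77
LMTD = (dT1 - dT2) / ln(dT1/dT2)
LMTD = (45 - 77) / ln(45/77)
LMTD = 59.57 K


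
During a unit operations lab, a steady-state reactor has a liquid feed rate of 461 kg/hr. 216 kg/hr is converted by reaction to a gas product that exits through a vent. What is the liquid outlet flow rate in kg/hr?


Steady-state mass balance on the main outlet: F_out = F_in - F_removed
F_out = 461 - 216
F_out = 245 kg/hr


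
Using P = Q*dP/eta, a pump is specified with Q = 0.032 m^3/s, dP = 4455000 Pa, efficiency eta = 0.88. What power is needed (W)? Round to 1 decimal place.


P = Q * dP / eta
P = 0.032 * 4455000 / 0.88
P = 142560.0 / 0.88
P = 162000.0 W


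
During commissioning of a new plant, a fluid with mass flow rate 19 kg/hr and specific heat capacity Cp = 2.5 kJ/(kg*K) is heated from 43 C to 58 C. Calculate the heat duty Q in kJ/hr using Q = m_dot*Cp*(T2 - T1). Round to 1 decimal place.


Q = m_dot * Cp * (T2 - T1)
Q = 19 * 2.5 * (58 - 43)
Q = 19 * 2.5 * 15
Q = 712.5 kJ/hr


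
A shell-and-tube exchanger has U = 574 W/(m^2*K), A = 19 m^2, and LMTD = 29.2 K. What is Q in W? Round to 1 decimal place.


Q = U * A * LMTD
Q = 574 * 19 * 29.2
Q = 318455.2 W


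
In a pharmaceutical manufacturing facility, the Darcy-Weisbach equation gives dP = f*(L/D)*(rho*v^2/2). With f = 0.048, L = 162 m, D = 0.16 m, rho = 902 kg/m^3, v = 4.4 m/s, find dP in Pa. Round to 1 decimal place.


dP = f * (L/D) * (rho*v^2/2)
dP = 0.048 * (162/0.16) * (902*4.4^2/2)
L/D = 1012.5
rho*v^2/2 = 902*19.36/2 = 8731.36
dP = 0.048 * 1012.5 * 8731.36
dP = 424344.1 Pa


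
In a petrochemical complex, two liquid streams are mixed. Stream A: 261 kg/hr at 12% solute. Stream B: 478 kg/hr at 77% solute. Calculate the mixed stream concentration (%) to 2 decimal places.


Mass balance on solute: F1*x1 + F2*x2 = F3*x3
F3 = F1 + F2 = 261 + 478 = 739 kg/hr
x3 = (F1*x1 + F2*x2)/F3
x3 = (261*0.12 + 478*0.77) / 739
x3 = 54.04%


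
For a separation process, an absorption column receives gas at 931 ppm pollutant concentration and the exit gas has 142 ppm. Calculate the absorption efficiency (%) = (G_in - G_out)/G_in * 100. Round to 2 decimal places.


Efficiency = (G_in - G_out) / G_in * 100%
Efficiency = (931 - 142) / 931 * 100
Efficiency = 789 / 931 * 100
Efficiency = 84.75%


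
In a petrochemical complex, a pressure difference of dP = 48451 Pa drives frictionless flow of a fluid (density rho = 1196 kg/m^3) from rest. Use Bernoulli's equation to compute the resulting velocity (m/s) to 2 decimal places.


v = sqrt(2*dP/rho)
v = sqrt(2*48451/1196)
v = sqrt(81.021739)
v = 9.00 m/s


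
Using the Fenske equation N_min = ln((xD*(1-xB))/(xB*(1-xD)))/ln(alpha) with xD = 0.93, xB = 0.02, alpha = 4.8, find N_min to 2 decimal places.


N_min = ln((xD*(1-xB))/(xB*(1-xD))) / ln(alpha)
Numerator inside ln: 0.9114 / 0.0014 = 651.0
ln(651.0) = 6.47851
ln(alpha) = ln(4.8) = 1.568616
N_min = 6.47851 / 1.568616 = 4.13


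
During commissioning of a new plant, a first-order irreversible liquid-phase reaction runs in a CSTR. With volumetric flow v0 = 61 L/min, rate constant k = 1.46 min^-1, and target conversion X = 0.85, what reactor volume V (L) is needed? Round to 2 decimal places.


V = v0 * X / (k * (1 - X))
V = 61 * 0.85 / (1.46 * (1 - 0.85))
V = 51.85 / (1.46 * 0.15)
V = 51.85 / 0.219
V = 236.76 L


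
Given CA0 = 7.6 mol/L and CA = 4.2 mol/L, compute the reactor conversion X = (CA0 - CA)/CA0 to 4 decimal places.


X = (CA0 - CA) / CA0
X = (7.6 - 4.2) / 7.6
X = 3.4 / 7.6
X = 0.4474


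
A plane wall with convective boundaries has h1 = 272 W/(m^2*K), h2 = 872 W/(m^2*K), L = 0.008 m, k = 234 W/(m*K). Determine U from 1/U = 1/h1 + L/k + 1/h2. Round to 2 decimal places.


1/U = 1/h1 + L/k + 1/h2
1/U = 1/272 + 0.008/234 + 1/872
1/U = 0.0036764706 + 3.4188e-05 + 0.001146789
1/U = 0.0048574476
U = 205.87 W/(m^2*K)


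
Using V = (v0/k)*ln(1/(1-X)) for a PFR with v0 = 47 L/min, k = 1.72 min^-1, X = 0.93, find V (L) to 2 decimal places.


V = (v0/k) * ln(1/(1-X))
V = (47/1.72) * ln(1/(1-0.93))
V = 27.325581 * ln(14.285714)
V = 27.325581 * 2.65926
V = 72.67 L


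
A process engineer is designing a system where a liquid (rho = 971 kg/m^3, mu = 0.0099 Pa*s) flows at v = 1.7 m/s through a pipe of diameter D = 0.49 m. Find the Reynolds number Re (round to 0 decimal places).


Re = rho * v * D / mu
Re = 971 * 1.7 * 0.49 / 0.0099
Re = 808.843 / 0.0099
Re = 81701


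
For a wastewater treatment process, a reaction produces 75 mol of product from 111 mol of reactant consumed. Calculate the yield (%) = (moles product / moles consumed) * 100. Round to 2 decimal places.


Yield = (moles product / moles consumed) * 100%
Yield = (75 / 111) * 100
Yield = 0.6757 * 100
Yield = 67.57%


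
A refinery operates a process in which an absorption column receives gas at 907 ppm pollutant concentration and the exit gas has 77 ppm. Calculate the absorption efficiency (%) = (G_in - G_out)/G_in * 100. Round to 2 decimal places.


Efficiency = (G_in - G_out) / G_in * 100%
Efficiency = (907 - 77) / 907 * 100
Efficiency = 830 / 907 * 100
Efficiency = 91.51%


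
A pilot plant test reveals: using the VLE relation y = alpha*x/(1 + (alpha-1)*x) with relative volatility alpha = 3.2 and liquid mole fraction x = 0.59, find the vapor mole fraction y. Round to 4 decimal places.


y = alpha*x / (1 + (alpha-1)*x)
y = 3.2*0.59 / (1 + (3.2-1)*0.59)
y = 1.888 / (1 + 1.298)
y = 1.888 / 2.298
y = 0.8216


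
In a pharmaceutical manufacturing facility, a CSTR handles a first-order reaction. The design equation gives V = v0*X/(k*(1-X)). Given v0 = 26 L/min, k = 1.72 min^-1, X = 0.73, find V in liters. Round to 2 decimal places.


V = v0 * X / (k * (1 - X))
V = 26 * 0.73 / (1.72 * (1 - 0.73))
V = 18.98 / (1.72 * 0.27)
V = 18.98 / 0.4644
V = 40.87 L


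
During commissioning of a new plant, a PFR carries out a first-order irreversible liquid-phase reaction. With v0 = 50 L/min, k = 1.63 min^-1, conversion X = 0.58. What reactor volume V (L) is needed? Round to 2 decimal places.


V = (v0/k) * ln(1/(1-X))
V = (50/1.63) * ln(1/(1-0.58))
V = 30.674847 * ln(2.380952)
V = 30.674847 * 0.8675
V = 26.61 L


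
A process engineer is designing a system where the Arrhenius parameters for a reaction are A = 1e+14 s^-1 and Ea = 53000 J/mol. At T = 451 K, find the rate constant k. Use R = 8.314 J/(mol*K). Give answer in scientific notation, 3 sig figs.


k = A * exp(-Ea/(R*T))
k = 1e+14 * exp(-53000 / (8.314 * 451))
k = 1e+14 * exp(-14.134788)
k = 7.27e+07


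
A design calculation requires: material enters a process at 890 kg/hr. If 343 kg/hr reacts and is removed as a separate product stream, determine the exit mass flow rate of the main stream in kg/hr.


Steady-state mass balance on the main outlet: F_out = F_in - F_removed
F_out = 890 - 343
F_out = 547 kg/hr


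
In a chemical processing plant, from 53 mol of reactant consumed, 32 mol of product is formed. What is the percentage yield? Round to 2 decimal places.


Yield = (moles product / moles consumed) * 100%
Yield = (32 / 53) * 100
Yield = 0.6038 * 100
Yield = 60.38%


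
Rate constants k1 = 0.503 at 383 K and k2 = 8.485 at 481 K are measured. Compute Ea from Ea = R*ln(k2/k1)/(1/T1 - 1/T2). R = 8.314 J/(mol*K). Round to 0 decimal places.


Ea = R * ln(k2/k1) / (1/T1 - 1/T2)
ln(k2/k1) = ln(8.485/0.503) = 2.825465
1/T1 - 1/T2 = 1/383 - 1/481 = 0.000531963978
Ea = 8.314 * 2.825465 / 0.000531963978
Ea = 44159 J/mol


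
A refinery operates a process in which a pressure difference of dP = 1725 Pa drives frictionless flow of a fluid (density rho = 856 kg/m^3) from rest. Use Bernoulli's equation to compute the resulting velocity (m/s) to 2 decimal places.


v = sqrt(2*dP/rho)
v = sqrt(2*1725/856)
v = sqrt(4.030374)
v = 2.01 m/s


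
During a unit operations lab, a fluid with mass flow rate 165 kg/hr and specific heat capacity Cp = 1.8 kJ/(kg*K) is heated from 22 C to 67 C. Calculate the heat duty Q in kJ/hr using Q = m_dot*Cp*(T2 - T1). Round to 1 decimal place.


Q = m_dot * Cp * (T2 - T1)
Q = 165 * 1.8 * (67 - 22)
Q = 165 * 1.8 * 45
Q = 13365.0 kJ/hr


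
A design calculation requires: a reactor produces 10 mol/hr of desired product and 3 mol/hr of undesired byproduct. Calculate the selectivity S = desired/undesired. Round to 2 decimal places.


S = desired product rate / undesired product rate
S = 10 / 3
S = 3.33


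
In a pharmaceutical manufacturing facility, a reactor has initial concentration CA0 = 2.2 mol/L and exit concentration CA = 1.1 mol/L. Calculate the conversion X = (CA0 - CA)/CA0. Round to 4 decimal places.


X = (CA0 - CA) / CA0
X = (2.2 - 1.1) / 2.2
X = 1.1 / 2.2
X = 0.5000


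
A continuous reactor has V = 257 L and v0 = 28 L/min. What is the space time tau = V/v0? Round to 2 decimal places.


tau = V / v0
tau = 257 / 28
tau = 9.18 min


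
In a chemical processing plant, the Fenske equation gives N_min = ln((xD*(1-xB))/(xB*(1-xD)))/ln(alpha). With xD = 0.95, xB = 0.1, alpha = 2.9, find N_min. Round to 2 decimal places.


N_min = ln((xD*(1-xB))/(xB*(1-xD))) / ln(alpha)
Numerator inside ln: 0.855 / 0.005 = 171.0
ln(171.0) = 5.141664
ln(alpha) = ln(2.9) = 1.064711
N_min = 5.141664 / 1.064711 = 4.83


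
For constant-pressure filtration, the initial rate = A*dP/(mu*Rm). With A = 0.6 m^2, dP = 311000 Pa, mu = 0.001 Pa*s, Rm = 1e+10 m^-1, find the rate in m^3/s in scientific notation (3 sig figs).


rate = A * dP / (mu * Rm)
rate = 0.6 * 311000 / (0.001 * 1e+10)
rate = 186600.0 / 1.000e+07
rate = 1.87e-02 m^3/s


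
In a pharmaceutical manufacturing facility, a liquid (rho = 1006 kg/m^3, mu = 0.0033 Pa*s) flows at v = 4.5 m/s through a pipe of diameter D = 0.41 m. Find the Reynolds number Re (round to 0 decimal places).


Re = rho * v * D / mu
Re = 1006 * 4.5 * 0.41 / 0.0033
Re = 1856.07 / 0.0033
Re = 562445


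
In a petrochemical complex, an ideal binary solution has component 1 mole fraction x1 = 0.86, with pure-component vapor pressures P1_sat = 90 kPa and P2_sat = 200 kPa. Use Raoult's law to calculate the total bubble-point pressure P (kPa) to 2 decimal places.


P = x1*P1_sat + x2*P2_sat
x2 = 1 - x1 = 1 - 0.86 = 0.14
P = 0.86*90 + 0.14*200
P = 77.4 + 28.0
P = 105.40 kPa


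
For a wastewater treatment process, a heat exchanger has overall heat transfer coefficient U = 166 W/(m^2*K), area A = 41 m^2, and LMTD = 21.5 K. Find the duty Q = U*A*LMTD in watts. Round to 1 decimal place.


Q = U * A * LMTD
Q = 166 * 41 * 21.5
Q = 146329.0 W


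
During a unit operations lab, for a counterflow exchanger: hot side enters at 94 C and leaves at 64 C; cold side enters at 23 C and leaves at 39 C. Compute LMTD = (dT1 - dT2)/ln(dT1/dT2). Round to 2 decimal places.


dT1 = Th_in - Tc_out = 94 - 39 = 55
dT2 = Th_out - Tc_in = 64 - 23 = 41
LMTD = (dT1 - dT2) / ln(dT1/dT2)
LMTD = (55 - 41) / ln(55/41)
LMTD = 47.66 K


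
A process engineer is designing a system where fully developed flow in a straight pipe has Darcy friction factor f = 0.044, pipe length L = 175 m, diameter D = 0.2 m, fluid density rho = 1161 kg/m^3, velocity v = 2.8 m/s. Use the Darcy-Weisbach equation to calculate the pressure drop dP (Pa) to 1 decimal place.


dP = f * (L/D) * (rho*v^2/2)
dP = 0.044 * (175/0.2) * (1161*2.8^2/2)
L/D = 875.0
rho*v^2/2 = 1161*7.84/2 = 4551.12
dP = 0.044 * 875.0 * 4551.12
dP = 175218.1 Pa


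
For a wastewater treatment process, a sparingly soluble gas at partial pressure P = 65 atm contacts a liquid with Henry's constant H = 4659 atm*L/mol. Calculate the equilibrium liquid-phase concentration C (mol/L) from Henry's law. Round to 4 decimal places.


C = P / H
C = 65 / 4659
C = 0.0140 mol/L


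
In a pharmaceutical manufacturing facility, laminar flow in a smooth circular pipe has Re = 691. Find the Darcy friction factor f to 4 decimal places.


f = 64 / Re
f = 64 / 691
f = 0.0926


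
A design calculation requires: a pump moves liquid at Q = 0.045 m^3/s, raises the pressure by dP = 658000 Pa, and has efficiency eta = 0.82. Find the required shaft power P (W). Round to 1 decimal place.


P = Q * dP / eta
P = 0.045 * 658000 / 0.82
P = 29610.0 / 0.82
P = 36109.8 W


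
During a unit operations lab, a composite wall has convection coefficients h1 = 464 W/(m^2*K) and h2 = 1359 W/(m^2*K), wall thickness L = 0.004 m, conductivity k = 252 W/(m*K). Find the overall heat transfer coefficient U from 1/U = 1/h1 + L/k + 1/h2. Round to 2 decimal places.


1/U = 1/h1 + L/k + 1/h2
1/U = 1/464 + 0.004/252 + 1/1359
1/U = 0.0021551724 + 1.5873e-05 + 0.0007358352
1/U = 0.0029068806
U = 344.01 W/(m^2*K)


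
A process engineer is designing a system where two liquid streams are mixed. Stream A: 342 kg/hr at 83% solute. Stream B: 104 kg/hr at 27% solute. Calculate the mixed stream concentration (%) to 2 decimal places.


Mass balance on solute: F1*x1 + F2*x2 = F3*x3
F3 = F1 + F2 = 342 + 104 = 446 kg/hr
x3 = (F1*x1 + F2*x2)/F3
x3 = (342*0.83 + 104*0.27) / 446
x3 = 69.94%


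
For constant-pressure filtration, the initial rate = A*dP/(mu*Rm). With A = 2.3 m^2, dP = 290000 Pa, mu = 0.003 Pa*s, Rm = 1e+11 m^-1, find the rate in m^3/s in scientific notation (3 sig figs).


rate = A * dP / (mu * Rm)
rate = 2.3 * 290000 / (0.003 * 1e+11)
rate = 667000.0 / 3.000e+08
rate = 2.22e-03 m^3/s


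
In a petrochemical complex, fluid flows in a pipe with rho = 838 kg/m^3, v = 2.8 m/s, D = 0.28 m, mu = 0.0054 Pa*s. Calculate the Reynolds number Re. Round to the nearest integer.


Re = rho * v * D / mu
Re = 838 * 2.8 * 0.28 / 0.0054
Re = 656.992 / 0.0054
Re = 121665


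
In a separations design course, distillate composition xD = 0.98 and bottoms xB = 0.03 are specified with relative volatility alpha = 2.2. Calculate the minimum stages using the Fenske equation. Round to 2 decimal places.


N_min = ln((xD*(1-xB))/(xB*(1-xD))) / ln(alpha)
Numerator inside ln: 0.9506 / 0.0006 = 1584.333333
ln(1584.333333) = 7.367919
ln(alpha) = ln(2.2) = 0.788457
N_min = 7.367919 / 0.788457 = 9.34


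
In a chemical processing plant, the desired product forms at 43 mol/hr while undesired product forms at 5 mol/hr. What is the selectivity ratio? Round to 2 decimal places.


S = desired product rate / undesired product rate
S = 43 / 5
S = 8.60


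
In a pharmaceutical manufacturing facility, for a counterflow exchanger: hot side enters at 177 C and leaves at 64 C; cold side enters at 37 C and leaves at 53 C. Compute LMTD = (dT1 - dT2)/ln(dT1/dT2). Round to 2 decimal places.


dT1 = Th_in - Tc_out = 177 - 53 = 124
dT2 = Th_out - Tc_in = 64 - 37 = 27
LMTD = (dT1 - dT2) / ln(dT1/dT2)
LMTD = (124 - 27) / ln(124/27)
LMTD = 63.63 K


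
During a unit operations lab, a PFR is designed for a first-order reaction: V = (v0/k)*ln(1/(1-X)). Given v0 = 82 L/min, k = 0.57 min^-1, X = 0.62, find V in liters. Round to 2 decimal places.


V = (v0/k) * ln(1/(1-X))
V = (82/0.57) * ln(1/(1-0.62))
V = 143.859649 * ln(2.631579)
V = 143.859649 * 0.967584
V = 139.20 L


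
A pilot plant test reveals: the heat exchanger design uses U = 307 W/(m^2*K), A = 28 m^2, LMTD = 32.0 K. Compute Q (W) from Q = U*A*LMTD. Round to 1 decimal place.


Q = U * A * LMTD
Q = 307 * 28 * 32.0
Q = 275072.0 W


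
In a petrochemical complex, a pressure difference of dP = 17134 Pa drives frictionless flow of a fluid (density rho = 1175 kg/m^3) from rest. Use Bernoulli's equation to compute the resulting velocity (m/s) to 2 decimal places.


v = sqrt(2*dP/rho)
v = sqrt(2*17134/1175)
v = sqrt(29.164255)
v = 5.40 m/s


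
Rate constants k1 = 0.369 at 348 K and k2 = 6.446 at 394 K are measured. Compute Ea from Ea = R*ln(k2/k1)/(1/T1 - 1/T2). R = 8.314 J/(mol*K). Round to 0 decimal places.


Ea = R * ln(k2/k1) / (1/T1 - 1/T2)
ln(k2/k1) = ln(6.446/0.369) = 2.8604184
1/T1 - 1/T2 = 1/348 - 1/394 = 0.000335492152
Ea = 8.314 * 2.8604184 / 0.000335492152
Ea = 70885 J/mol


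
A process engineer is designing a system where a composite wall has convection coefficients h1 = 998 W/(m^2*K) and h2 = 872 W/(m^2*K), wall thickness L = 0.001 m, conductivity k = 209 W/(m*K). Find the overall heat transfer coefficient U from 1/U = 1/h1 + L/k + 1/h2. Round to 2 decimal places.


1/U = 1/h1 + L/k + 1/h2
1/U = 1/998 + 0.001/209 + 1/872
1/U = 0.001002004 + 4.7847e-06 + 0.001146789
1/U = 0.0021535777
U = 464.34 W/(m^2*K)


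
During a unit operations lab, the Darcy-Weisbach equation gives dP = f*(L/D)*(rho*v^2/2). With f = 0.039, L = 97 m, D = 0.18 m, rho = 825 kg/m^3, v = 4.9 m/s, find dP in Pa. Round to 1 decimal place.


dP = f * (L/D) * (rho*v^2/2)
dP = 0.039 * (97/0.18) * (825*4.9^2/2)
L/D = 538.88888889
rho*v^2/2 = 825*24.01/2 = 9904.125
dP = 0.039 * 538.88888889 * 9904.125
dP = 208151.7 Pa


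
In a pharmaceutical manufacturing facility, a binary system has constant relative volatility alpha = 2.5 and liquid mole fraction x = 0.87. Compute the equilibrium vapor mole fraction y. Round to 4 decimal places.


y = alpha*x / (1 + (alpha-1)*x)
y = 2.5*0.87 / (1 + (2.5-1)*0.87)
y = 2.175 / (1 + 1.305)
y = 2.175 / 2.305
y = 0.9436


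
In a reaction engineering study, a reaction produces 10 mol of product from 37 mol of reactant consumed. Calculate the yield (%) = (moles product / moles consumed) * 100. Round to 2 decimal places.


Yield = (moles product / moles consumed) * 100%
Yield = (10 / 37) * 100
Yield = 0.2703 * 100
Yield = 27.03%
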